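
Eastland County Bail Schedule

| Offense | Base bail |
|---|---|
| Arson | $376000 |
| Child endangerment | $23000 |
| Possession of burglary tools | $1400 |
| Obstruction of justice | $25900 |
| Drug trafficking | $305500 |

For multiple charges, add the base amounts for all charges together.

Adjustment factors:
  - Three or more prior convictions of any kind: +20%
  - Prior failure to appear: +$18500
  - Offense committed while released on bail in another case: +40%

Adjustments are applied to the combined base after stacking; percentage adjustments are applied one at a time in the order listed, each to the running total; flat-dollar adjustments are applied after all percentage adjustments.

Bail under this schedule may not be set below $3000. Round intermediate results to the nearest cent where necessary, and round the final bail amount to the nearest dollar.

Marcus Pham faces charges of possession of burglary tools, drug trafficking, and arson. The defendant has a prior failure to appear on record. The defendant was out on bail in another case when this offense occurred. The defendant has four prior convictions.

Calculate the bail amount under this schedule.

Base amounts from the schedule: possession of burglary tools $1400; drug trafficking $305500; arson $376000.
Stacking rule: sum of all bases. $1400 + $305500 + $376000 = $682900.
Three or more prior convictions of any kind (+20%): $682900 × 1.2 = $819480.
Offense committed while released on bail in another case (+40%): $819480 × 1.4 = $1147272.
Prior failure to appear (+$18500 flat): $1147272 + $18500 = $1165772.
$1165772 is at or above the $3000 minimum.

$1165772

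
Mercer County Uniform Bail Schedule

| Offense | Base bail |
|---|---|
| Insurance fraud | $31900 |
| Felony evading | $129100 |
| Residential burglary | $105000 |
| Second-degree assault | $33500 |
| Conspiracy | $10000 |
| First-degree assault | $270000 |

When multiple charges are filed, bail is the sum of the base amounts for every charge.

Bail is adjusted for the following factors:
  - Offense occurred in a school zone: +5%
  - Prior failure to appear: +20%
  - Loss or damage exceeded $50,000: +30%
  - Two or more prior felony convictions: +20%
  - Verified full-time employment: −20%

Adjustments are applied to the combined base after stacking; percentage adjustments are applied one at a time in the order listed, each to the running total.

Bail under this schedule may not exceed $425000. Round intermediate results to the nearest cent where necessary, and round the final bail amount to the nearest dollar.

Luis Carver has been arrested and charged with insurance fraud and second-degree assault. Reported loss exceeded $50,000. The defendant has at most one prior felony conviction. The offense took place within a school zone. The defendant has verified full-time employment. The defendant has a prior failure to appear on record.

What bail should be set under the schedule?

Base amounts from the schedule: insurance fraud $31900; second-degree assault $33500.
Stacking rule: sum of all bases. $31900 + $33500 = $65400.
Offense occurred in a school zone (+5%): $65400 × 1.05 = $68670.
Prior failure to appear (+20%): $68670 × 1.2 = $82404.
Loss or damage exceeded $50,000 (+30%): $82404 × 1.3 = $107125.20.
Verified full-time employment (−20%): $107125.20 × 0.8 = $85700.16.
$85700.16 is within the $425000 maximum.
Rounded to the nearest dollar: $85700.

$85700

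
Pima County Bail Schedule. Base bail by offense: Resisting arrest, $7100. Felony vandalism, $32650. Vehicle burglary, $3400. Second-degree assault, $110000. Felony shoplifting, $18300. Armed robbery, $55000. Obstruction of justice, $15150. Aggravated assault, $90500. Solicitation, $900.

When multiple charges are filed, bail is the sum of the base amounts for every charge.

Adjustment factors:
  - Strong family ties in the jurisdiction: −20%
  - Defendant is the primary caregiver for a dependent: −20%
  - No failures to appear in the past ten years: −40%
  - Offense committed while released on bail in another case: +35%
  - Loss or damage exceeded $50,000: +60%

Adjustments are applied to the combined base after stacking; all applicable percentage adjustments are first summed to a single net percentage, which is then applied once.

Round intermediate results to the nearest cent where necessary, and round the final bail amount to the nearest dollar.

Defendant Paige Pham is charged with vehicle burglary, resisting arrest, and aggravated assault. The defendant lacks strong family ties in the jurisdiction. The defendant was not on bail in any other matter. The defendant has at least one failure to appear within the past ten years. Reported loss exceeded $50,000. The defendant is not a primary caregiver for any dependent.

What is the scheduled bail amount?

$161600

Base amounts from the schedule: vehicle burglary $3400; resisting arrest $7100; aggravated assault $90500.
Stacking rule: sum of all bases. $3400 + $7100 + $90500 = $101000.
Loss or damage exceeded $50,000 (+60%): $101000 × 1.6 = $161600.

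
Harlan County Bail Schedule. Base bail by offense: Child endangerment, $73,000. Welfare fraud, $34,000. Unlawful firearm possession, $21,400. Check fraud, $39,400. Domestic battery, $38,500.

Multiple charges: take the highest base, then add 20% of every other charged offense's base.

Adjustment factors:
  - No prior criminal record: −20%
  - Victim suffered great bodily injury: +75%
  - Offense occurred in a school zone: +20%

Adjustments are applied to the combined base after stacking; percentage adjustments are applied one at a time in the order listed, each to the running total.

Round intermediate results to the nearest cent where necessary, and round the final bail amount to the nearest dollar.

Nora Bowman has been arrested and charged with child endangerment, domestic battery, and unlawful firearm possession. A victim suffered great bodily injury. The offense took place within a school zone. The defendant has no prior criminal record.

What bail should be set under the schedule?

$142,766

Base amounts from the schedule: child endangerment $73,000; domestic battery $38,500; unlawful firearm possession $21,400.
Stacking rule: highest base plus 20% of each additional charge. Highest is child endangerment at $73,000. Additional: $38,500 × 20% = $7,700; $21,400 × 20% = $4,280. Combined base = $73,000 + $11,980 = $84,980.
No prior criminal record (−20%): $84,980 × 0.8 = $67,984.
Victim suffered great bodily injury (+75%): $67,984 × 1.75 = $118,972.
Offense occurred in a school zone (+20%): $118,972 × 1.2 = $142,766.40.
Rounded to the nearest dollar: $142,766.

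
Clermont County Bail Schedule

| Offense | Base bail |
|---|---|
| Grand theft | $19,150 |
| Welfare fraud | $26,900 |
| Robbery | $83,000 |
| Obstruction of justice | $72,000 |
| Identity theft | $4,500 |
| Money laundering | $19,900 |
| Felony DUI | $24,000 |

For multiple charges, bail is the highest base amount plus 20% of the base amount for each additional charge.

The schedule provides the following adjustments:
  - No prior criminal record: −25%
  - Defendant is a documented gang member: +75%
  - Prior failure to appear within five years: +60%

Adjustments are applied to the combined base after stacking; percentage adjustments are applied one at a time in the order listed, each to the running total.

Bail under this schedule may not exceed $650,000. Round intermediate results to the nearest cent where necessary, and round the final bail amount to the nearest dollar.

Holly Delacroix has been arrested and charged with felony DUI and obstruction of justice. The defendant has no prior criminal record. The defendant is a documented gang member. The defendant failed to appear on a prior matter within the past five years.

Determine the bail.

$161,280

Base amounts from the schedule: felony DUI $24,000; obstruction of justice $72,000.
Stacking rule: highest base plus 20% of each additional charge. Highest is obstruction of justice at $72,000. Additional: $24,000 × 20% = $4,800. Combined base = $72,000 + $4,800 = $76,800.
No prior criminal record (−25%): $76,800 × 0.75 = $57,600.
Defendant is a documented gang member (+75%): $57,600 × 1.75 = $100,800.
Prior failure to appear within five years (+60%): $100,800 × 1.6 = $161,280.
$161,280 is within the $650,000 maximum.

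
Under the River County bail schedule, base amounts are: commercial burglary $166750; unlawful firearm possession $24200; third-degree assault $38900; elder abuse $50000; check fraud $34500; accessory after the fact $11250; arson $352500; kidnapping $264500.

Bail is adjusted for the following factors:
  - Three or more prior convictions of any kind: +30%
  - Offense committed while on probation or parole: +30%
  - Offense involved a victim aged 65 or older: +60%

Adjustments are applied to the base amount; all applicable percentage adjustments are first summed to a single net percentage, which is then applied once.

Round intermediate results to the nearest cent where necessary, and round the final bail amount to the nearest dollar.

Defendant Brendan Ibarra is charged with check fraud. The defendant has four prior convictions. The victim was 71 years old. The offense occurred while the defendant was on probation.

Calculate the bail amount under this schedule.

Base amounts from the schedule: check fraud $34500.
Single charge. Combined base = $34500.
Net percentage adjustment: +30% +30% +60% = +120%. $34500 × 2.2 = $75900.

$75900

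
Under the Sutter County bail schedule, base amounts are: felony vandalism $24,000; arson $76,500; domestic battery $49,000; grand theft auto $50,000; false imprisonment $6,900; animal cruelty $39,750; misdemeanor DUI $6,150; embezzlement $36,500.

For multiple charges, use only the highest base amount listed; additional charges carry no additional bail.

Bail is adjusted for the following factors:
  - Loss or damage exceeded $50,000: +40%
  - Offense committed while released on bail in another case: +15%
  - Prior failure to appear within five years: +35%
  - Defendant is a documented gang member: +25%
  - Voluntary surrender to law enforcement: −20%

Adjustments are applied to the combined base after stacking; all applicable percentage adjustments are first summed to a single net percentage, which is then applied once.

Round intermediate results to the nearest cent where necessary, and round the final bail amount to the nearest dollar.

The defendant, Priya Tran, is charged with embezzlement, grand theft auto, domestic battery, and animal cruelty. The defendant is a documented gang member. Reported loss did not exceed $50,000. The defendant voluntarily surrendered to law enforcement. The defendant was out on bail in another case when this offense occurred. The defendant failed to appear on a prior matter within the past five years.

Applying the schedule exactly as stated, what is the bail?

$77,500

Base amounts from the schedule: embezzlement $36,500; grand theft auto $50,000; domestic battery $49,000; animal cruelty $39,750.
Stacking rule: use the highest base only. Highest is grand theft auto at $50,000. Combined base = $50,000.
Net percentage adjustment: +15% +35% +25% −20% = +55%. $50,000 × 1.55 = $77,500.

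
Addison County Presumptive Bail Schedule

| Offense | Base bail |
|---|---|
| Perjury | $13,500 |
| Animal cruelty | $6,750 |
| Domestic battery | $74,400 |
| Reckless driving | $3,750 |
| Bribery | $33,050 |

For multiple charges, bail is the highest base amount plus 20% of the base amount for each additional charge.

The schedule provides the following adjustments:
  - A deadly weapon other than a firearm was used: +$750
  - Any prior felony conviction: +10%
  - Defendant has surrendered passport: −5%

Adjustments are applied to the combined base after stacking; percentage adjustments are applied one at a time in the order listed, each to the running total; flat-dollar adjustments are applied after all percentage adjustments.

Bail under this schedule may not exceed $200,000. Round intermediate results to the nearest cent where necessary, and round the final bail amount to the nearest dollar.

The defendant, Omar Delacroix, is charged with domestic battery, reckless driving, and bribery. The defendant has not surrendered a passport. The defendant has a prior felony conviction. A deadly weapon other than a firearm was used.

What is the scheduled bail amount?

Base amounts from the schedule: domestic battery $74,400; reckless driving $3,750; bribery $33,050.
Stacking rule: highest base plus 20% of each additional charge. Highest is domestic battery at $74,400. Additional: $3,750 × 20% = $750; $33,050 × 20% = $6,610. Combined base = $74,400 + $7,360 = $81,760.
Any prior felony conviction (+10%): $81,760 × 1.1 = $89,936.
A deadly weapon other than a firearm was used (+$750 flat): $89,936 + $750 = $90,686.
$90,686 is within the $200,000 maximum.

$90,686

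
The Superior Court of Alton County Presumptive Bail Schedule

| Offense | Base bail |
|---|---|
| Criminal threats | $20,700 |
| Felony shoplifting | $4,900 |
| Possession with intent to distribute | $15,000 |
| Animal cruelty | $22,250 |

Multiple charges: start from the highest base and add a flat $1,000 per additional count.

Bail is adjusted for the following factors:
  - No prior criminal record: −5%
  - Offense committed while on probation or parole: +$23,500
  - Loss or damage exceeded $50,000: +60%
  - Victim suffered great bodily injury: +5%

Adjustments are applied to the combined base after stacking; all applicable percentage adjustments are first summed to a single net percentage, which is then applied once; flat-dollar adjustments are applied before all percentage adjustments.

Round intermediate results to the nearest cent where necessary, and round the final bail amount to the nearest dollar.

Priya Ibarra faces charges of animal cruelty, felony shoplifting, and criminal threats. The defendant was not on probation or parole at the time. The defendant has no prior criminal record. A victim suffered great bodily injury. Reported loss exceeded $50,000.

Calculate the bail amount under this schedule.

$38,800

Base amounts from the schedule: animal cruelty $22,250; felony shoplifting $4,900; criminal threats $20,700.
Stacking rule: highest base plus $1,000 per additional charge. Highest is animal cruelty at $22,250; 2 additional charges → +$2,000. Combined base = $24,250.
Net percentage adjustment: −5% +60% +5% = +60%. $24,250 × 1.6 = $38,800.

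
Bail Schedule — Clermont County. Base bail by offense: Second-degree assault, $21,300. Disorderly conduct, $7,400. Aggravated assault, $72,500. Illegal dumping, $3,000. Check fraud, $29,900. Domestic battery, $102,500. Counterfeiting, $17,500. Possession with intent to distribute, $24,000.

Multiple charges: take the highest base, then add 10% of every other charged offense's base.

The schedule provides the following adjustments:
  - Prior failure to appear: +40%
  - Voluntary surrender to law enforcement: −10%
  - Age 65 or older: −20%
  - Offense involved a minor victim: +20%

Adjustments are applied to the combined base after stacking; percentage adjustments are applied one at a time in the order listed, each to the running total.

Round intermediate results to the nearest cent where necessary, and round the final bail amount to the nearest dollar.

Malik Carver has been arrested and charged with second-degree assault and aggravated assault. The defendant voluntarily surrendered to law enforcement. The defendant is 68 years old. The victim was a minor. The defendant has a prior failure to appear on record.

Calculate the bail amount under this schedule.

$90,272

Base amounts from the schedule: second-degree assault $21,300; aggravated assault $72,500.
Stacking rule: highest base plus 10% of each additional charge. Highest is aggravated assault at $72,500. Additional: $21,300 × 10% = $2,130. Combined base = $72,500 + $2,130 = $74,630.
Prior failure to appear (+40%): $74,630 × 1.4 = $104,482.
Voluntary surrender to law enforcement (−10%): $104,482 × 0.9 = $94,033.80.
Age 65 or older (−20%): $94,033.80 × 0.8 = $75,227.04.
Offense involved a minor victim (+20%): $75,227.04 × 1.2 = $90,272.45.
Rounded to the nearest dollar: $90,272.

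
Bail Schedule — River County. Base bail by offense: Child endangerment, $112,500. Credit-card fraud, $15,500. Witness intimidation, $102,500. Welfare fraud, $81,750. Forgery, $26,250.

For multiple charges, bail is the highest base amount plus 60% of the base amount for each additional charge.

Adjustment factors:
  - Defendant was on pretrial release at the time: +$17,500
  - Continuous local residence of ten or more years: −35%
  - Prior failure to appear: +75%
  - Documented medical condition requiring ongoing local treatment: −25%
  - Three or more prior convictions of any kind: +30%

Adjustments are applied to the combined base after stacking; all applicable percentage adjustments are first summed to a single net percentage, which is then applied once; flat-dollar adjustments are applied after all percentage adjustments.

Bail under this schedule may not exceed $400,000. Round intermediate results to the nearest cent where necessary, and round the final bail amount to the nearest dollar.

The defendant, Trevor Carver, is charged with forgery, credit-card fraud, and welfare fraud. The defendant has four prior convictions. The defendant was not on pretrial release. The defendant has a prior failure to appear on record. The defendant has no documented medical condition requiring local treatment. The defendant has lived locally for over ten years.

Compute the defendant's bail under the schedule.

$181,560

Base amounts from the schedule: forgery $26,250; credit-card fraud $15,500; welfare fraud $81,750.
Stacking rule: highest base plus 60% of each additional charge. Highest is welfare fraud at $81,750. Additional: $26,250 × 60% = $15,750; $15,500 × 60% = $9,300. Combined base = $81,750 + $25,050 = $106,800.
Net percentage adjustment: −35% +75% +30% = +70%. $106,800 × 1.7 = $181,560.
$181,560 is within the $400,000 maximum.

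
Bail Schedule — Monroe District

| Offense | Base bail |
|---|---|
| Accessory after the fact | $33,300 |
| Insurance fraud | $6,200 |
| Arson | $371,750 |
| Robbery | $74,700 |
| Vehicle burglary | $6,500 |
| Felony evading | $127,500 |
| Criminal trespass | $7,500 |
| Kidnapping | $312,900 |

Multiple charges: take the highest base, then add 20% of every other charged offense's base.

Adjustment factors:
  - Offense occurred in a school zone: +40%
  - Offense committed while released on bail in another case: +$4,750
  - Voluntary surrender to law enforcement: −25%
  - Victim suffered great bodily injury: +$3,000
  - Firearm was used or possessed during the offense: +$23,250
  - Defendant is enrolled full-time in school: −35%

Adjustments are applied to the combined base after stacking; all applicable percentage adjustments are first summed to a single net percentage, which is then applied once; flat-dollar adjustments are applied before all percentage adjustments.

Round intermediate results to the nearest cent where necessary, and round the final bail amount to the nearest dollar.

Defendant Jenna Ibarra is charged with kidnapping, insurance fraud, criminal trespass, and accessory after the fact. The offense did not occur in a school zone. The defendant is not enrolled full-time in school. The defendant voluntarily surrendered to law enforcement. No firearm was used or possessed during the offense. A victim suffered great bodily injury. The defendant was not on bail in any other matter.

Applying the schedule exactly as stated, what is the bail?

Base amounts from the schedule: kidnapping $312,900; insurance fraud $6,200; criminal trespass $7,500; accessory after the fact $33,300.
Stacking rule: highest base plus 20% of each additional charge. Highest is kidnapping at $312,900. Additional: $6,200 × 20% = $1,240; $7,500 × 20% = $1,500; $33,300 × 20% = $6,660. Combined base = $312,900 + $9,400 = $322,300.
Victim suffered great bodily injury (+$3,000 flat): $322,300 + $3,000 = $325,300.
Voluntary surrender to law enforcement (−25%): $325,300 × 0.75 = $243,975.

$243,975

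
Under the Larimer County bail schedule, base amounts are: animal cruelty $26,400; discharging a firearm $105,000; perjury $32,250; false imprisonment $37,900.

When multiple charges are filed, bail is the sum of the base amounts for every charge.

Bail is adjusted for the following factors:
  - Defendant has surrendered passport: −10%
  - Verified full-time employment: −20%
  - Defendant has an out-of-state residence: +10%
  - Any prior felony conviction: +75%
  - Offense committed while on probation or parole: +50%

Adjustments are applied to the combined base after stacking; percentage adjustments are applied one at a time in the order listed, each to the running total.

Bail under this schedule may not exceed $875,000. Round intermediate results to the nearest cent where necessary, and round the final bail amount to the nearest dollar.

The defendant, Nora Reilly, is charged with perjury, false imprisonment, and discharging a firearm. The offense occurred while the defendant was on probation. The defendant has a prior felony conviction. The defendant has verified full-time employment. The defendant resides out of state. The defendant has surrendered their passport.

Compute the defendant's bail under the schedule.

$364,137

Base amounts from the schedule: perjury $32,250; false imprisonment $37,900; discharging a firearm $105,000.
Stacking rule: sum of all bases. $32,250 + $37,900 + $105,000 = $175,150.
Defendant has surrendered passport (−10%): $175,150 × 0.9 = $157,635.
Verified full-time employment (−20%): $157,635 × 0.8 = $126,108.
Defendant has an out-of-state residence (+10%): $126,108 × 1.1 = $138,718.80.
Any prior felony conviction (+75%): $138,718.80 × 1.75 = $242,757.90.
Offense committed while on probation or parole (+50%): $242,757.90 × 1.5 = $364,136.85.
$364,136.85 is within the $875,000 maximum.
Rounded to the nearest dollar: $364,137.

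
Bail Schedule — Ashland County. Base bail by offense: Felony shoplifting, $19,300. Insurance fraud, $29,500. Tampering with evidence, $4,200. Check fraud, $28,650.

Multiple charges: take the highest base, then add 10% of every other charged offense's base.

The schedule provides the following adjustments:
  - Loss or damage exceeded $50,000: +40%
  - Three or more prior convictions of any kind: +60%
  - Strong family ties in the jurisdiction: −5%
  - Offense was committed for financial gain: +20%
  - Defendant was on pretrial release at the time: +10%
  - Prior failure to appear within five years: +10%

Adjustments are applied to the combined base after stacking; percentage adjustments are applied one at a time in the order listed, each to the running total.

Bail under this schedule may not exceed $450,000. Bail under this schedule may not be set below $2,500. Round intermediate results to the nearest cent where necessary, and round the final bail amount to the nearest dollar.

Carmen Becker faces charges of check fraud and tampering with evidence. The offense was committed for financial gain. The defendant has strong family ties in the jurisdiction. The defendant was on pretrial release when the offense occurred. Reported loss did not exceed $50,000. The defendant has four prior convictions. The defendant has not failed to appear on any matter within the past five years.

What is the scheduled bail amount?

Base amounts from the schedule: check fraud $28,650; tampering with evidence $4,200.
Stacking rule: highest base plus 10% of each additional charge. Highest is check fraud at $28,650. Additional: $4,200 × 10% = $420. Combined base = $28,650 + $420 = $29,070.
Three or more prior convictions of any kind (+60%): $29,070 × 1.6 = $46,512.
Strong family ties in the jurisdiction (−5%): $46,512 × 0.95 = $44,186.40.
Offense was committed for financial gain (+20%): $44,186.40 × 1.2 = $53,023.68.
Defendant was on pretrial release at the time (+10%): $53,023.68 × 1.1 = $58,326.05.
$58,326.05 is within the $450,000 maximum.
$58,326.05 is at or above the $2,500 minimum.
Rounded to the nearest dollar: $58,326.

$58,326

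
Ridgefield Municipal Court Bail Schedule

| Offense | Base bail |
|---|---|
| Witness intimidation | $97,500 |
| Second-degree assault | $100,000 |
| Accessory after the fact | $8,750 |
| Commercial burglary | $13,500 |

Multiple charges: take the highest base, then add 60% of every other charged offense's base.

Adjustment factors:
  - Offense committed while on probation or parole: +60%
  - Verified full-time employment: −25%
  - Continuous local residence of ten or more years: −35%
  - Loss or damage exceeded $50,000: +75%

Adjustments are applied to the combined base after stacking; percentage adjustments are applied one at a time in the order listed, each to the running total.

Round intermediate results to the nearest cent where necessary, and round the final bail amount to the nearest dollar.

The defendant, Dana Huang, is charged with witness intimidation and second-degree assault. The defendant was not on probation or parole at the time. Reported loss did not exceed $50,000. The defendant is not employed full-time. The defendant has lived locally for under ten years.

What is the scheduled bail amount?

$158,500

Base amounts from the schedule: witness intimidation $97,500; second-degree assault $100,000.
Stacking rule: highest base plus 60% of each additional charge. Highest is second-degree assault at $100,000. Additional: $97,500 × 60% = $58,500. Combined base = $100,000 + $58,500 = $158,500.
No adjustment factors apply to this defendant.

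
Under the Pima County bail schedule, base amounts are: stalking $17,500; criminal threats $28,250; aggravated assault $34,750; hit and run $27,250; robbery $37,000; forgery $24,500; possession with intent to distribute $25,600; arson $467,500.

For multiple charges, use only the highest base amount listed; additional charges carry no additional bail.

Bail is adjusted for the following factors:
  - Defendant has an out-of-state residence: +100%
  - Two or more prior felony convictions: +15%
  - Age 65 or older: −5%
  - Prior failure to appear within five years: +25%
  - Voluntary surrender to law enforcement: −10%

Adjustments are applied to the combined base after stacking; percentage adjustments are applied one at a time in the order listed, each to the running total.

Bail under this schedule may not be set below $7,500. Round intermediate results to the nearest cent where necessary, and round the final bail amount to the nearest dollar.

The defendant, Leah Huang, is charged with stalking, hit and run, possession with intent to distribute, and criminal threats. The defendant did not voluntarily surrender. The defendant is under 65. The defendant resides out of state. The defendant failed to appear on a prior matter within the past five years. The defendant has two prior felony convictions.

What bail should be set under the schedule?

Base amounts from the schedule: stalking $17,500; hit and run $27,250; possession with intent to distribute $25,600; criminal threats $28,250.
Stacking rule: use the highest base only. Highest is criminal threats at $28,250. Combined base = $28,250.
Defendant has an out-of-state residence (+100%): $28,250 × 2 = $56,500.
Two or more prior felony convictions (+15%): $56,500 × 1.15 = $64,975.
Prior failure to appear within five years (+25%): $64,975 × 1.25 = $81,218.75.
$81,218.75 is at or above the $7,500 minimum.
Rounded to the nearest dollar: $81,219.

$81,219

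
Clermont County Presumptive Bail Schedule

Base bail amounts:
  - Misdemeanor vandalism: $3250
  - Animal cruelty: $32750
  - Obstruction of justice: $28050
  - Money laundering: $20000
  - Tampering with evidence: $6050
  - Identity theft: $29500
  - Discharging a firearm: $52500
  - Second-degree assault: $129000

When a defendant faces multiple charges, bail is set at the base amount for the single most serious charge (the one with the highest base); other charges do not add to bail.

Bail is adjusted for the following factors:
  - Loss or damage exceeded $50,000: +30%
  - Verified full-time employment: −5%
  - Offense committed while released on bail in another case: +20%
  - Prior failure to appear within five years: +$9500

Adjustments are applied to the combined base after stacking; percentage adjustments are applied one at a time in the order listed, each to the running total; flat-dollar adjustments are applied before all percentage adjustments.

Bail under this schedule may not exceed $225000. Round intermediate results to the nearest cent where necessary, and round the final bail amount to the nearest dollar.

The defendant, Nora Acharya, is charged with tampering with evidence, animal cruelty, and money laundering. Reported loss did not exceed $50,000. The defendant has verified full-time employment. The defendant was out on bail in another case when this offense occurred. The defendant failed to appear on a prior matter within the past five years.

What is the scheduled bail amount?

$48165

Base amounts from the schedule: tampering with evidence $6050; animal cruelty $32750; money laundering $20000.
Stacking rule: use the highest base only. Highest is animal cruelty at $32750. Combined base = $32750.
Prior failure to appear within five years (+$9500 flat): $32750 + $9500 = $42250.
Verified full-time employment (−5%): $42250 × 0.95 = $40137.50.
Offense committed while released on bail in another case (+20%): $40137.50 × 1.2 = $48165.
$48165 is within the $225000 maximum.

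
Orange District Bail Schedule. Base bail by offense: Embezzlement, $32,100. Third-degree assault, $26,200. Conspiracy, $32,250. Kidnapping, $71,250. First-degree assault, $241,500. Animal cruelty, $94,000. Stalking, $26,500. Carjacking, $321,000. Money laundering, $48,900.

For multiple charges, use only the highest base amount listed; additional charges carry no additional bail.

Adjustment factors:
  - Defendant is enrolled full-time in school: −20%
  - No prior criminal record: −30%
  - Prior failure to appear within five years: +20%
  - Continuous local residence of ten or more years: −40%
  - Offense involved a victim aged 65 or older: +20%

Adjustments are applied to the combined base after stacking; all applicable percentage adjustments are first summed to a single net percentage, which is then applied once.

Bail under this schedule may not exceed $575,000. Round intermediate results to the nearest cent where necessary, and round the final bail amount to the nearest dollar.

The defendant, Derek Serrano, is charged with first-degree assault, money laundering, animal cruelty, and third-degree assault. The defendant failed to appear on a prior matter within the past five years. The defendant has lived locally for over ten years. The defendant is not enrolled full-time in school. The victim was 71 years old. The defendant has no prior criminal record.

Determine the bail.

$169,050

Base amounts from the schedule: first-degree assault $241,500; money laundering $48,900; animal cruelty $94,000; third-degree assault $26,200.
Stacking rule: use the highest base only. Highest is first-degree assault at $241,500. Combined base = $241,500.
Net percentage adjustment: −30% +20% −40% +20% = −30%. $241,500 × 0.7 = $169,050.
$169,050 is within the $575,000 maximum.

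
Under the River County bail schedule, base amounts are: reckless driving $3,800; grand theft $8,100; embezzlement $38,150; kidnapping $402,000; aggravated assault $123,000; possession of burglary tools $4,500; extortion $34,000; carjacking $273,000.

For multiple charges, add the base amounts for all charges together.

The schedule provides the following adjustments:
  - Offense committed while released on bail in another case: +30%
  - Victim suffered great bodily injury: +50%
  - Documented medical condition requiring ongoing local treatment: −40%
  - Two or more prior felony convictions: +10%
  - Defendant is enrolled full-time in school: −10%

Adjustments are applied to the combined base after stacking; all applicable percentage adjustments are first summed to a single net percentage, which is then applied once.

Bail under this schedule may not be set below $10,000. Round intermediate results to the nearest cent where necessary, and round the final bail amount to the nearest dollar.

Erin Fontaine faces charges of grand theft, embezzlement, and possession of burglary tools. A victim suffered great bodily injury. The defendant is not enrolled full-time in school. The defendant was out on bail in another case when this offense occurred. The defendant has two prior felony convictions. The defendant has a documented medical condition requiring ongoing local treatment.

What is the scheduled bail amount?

$76,125

Base amounts from the schedule: grand theft $8,100; embezzlement $38,150; possession of burglary tools $4,500.
Stacking rule: sum of all bases. $8,100 + $38,150 + $4,500 = $50,750.
Net percentage adjustment: +30% +50% −40% +10% = +50%. $50,750 × 1.5 = $76,125.
$76,125 is at or above the $10,000 minimum.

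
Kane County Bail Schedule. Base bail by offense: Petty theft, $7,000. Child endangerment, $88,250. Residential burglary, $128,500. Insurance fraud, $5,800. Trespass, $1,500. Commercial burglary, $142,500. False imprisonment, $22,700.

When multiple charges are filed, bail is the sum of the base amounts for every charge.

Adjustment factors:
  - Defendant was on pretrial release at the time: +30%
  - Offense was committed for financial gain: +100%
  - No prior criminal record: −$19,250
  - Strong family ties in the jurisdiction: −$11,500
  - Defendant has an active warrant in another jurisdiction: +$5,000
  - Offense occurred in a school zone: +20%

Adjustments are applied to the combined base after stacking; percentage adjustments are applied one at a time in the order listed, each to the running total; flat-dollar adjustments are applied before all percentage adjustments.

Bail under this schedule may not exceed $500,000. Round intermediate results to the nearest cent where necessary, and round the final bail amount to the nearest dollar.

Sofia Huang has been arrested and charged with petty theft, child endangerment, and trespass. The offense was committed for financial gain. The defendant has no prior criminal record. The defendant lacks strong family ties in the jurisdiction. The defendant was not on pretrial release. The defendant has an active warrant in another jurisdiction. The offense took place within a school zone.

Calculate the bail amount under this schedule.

Base amounts from the schedule: petty theft $7,000; child endangerment $88,250; trespass $1,500.
Stacking rule: sum of all bases. $7,000 + $88,250 + $1,500 = $96,750.
No prior criminal record (−$19,250 flat): $96,750 − $19,250 = $77,500.
Defendant has an active warrant in another jurisdiction (+$5,000 flat): $77,500 + $5,000 = $82,500.
Offense was committed for financial gain (+100%): $82,500 × 2 = $165,000.
Offense occurred in a school zone (+20%): $165,000 × 1.2 = $198,000.
$198,000 is within the $500,000 maximum.

$198,000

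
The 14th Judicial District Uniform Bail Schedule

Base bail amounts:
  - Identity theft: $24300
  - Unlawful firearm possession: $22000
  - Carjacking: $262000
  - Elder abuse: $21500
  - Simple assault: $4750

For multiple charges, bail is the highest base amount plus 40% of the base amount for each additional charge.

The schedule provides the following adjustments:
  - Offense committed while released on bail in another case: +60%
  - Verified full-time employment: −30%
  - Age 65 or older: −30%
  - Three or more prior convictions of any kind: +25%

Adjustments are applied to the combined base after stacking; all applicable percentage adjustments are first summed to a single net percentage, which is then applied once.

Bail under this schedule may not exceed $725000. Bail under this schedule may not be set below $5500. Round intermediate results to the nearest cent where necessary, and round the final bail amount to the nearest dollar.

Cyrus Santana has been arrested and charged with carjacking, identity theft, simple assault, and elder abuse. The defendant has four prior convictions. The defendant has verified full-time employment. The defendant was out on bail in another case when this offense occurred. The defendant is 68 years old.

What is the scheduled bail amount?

Base amounts from the schedule: carjacking $262000; identity theft $24300; simple assault $4750; elder abuse $21500.
Stacking rule: highest base plus 40% of each additional charge. Highest is carjacking at $262000. Additional: $24300 × 40% = $9720; $4750 × 40% = $1900; $21500 × 40% = $8600. Combined base = $262000 + $20220 = $282220.
Net percentage adjustment: +60% −30% −30% +25% = +25%. $282220 × 1.25 = $352775.
$352775 is within the $725000 maximum.
$352775 is at or above the $5500 minimum.

$352775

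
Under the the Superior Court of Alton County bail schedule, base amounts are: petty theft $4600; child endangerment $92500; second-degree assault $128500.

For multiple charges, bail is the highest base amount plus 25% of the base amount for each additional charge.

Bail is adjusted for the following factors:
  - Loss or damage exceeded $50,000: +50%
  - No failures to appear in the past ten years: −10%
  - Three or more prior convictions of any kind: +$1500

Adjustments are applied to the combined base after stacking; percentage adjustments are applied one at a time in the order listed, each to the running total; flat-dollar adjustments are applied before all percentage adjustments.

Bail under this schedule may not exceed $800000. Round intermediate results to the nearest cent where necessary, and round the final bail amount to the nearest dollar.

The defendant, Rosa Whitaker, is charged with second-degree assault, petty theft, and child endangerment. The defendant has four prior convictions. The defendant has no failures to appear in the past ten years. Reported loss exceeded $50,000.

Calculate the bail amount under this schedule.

$208271

Base amounts from the schedule: second-degree assault $128500; petty theft $4600; child endangerment $92500.
Stacking rule: highest base plus 25% of each additional charge. Highest is second-degree assault at $128500. Additional: $4600 × 25% = $1150; $92500 × 25% = $23125. Combined base = $128500 + $24275 = $152775.
Three or more prior convictions of any kind (+$1500 flat): $152775 + $1500 = $154275.
Loss or damage exceeded $50,000 (+50%): $154275 × 1.5 = $231412.50.
No failures to appear in the past ten years (−10%): $231412.50 × 0.9 = $208271.25.
$208271.25 is within the $800000 maximum.
Rounded to the nearest dollar: $208271.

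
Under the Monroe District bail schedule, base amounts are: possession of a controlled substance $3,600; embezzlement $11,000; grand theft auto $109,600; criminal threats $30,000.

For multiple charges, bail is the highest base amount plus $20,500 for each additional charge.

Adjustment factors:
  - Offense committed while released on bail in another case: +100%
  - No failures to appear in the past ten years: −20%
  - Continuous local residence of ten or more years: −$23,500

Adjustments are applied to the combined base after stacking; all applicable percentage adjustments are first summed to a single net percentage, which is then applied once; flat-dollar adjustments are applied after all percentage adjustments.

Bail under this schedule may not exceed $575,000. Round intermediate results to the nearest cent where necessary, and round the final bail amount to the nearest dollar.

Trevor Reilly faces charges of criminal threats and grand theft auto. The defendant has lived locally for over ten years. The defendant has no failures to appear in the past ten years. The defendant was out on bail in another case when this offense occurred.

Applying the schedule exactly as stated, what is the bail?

$210,680

Base amounts from the schedule: criminal threats $30,000; grand theft auto $109,600.
Stacking rule: highest base plus $20,500 per additional charge. Highest is grand theft auto at $109,600; 1 additional charge → +$20,500. Combined base = $130,100.
Net percentage adjustment: +100% −20% = +80%. $130,100 × 1.8 = $234,180.
Continuous local residence of ten or more years (−$23,500 flat): $234,180 − $23,500 = $210,680.
$210,680 is within the $575,000 maximum.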